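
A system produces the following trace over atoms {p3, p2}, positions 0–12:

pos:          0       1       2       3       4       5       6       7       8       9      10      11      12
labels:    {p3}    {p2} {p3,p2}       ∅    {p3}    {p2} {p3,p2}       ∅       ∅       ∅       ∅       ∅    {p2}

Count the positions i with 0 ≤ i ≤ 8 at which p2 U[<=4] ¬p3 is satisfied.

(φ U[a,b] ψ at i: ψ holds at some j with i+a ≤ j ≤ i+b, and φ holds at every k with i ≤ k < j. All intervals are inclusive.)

7

Evaluate at each i in [0,8]:
  i=0: ✗ (lhs fails at k=0 before rhs at j=1)
  i=1: ✓ (rhs at j=1)
  i=2: ✓ (rhs at j=3; lhs holds on [2,2])
  i=3: ✓ (rhs at j=3)
  i=4: ✗ (lhs fails at k=4 before rhs at j=5)
  i=5: ✓ (rhs at j=5)
  i=6: ✓ (rhs at j=7; lhs holds on [6,6])
  i=7: ✓ (rhs at j=7)
  i=8: ✓ (rhs at j=8)
Positions where it holds: {1, 2, 3, 5, 6, 7, 8} → 7.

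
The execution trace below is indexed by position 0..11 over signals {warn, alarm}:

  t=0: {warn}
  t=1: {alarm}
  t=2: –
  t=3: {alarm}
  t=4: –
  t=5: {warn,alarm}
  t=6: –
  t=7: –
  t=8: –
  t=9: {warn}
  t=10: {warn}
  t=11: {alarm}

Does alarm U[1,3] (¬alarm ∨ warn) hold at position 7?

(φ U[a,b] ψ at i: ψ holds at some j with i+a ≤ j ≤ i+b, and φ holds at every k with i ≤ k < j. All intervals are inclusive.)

Need some j in [8,10] with (¬alarm ∨ warn), and alarm at every k in [7,j-1].
  j=8: (¬alarm ∨ warn) holds, but alarm fails at k=7 → not this j.
  j=9: (¬alarm ∨ warn) holds, but alarm fails at k=7 → not this j.
  j=10: (¬alarm ∨ warn) holds, but alarm fails at k=7 → not this j.
No j in the window works → until fails.

No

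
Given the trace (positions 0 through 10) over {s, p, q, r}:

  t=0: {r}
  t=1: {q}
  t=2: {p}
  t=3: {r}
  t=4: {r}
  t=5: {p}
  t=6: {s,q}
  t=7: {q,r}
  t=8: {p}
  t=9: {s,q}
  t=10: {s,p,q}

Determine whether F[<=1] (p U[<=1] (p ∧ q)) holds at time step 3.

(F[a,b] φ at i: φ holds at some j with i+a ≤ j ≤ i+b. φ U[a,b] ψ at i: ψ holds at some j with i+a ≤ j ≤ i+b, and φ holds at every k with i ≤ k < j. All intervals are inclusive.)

No

Check (p U[<=1] (p ∧ q)) at each j in [3,4]:
  j=3: fails
  j=4: fails
No position in the window satisfies it → formula fails.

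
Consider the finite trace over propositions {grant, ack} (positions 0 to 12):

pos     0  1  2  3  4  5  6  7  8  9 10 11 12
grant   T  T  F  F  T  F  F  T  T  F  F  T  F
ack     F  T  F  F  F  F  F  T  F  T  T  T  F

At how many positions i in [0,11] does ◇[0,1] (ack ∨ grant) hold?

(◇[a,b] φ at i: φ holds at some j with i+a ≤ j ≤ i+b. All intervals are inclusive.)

10

Evaluate at each i in [0,11]:
  i=0: ✓ (witness j=0)
  i=1: ✓ (witness j=1)
  i=2: ✗ (none in [2,3])
  i=3: ✓ (witness j=4)
  i=4: ✓ (witness j=4)
  i=5: ✗ (none in [5,6])
  i=6: ✓ (witness j=7)
  i=7: ✓ (witness j=7)
  i=8: ✓ (witness j=8)
  i=9: ✓ (witness j=9)
  i=10: ✓ (witness j=10)
  i=11: ✓ (witness j=11)
Positions where it holds: {0, 1, 3, 4, 6, 7, 8, 9, 10, 11} → 10.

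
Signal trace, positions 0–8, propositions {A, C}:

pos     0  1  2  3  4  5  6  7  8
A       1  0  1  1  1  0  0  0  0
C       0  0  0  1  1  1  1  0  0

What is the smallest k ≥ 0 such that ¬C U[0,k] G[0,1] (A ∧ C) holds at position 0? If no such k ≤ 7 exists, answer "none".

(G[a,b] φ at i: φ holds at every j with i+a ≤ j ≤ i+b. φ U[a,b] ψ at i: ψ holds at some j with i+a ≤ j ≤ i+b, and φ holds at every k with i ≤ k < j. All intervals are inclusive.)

Need earliest j ≥ 0 with G[0,1] (A ∧ C), and ¬C at every k in [0,j-1].
  j=0: rhs fails.
  j=1: rhs fails.
  j=2: rhs fails.
  j=3: rhs holds; lhs holds on [0,2]. k = 3.

3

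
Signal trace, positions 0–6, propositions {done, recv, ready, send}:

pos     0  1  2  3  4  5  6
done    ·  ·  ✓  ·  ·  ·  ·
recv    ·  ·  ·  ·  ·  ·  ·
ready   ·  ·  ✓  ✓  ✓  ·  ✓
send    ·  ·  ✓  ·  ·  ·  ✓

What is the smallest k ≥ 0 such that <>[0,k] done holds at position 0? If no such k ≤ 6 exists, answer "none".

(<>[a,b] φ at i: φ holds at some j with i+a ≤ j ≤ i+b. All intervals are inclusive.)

2

Scan j = 0,1,… for done:
  j=0: fails
  j=1: fails
  j=2: holds
First hit at j=2, so smallest k = 2-0 = 2.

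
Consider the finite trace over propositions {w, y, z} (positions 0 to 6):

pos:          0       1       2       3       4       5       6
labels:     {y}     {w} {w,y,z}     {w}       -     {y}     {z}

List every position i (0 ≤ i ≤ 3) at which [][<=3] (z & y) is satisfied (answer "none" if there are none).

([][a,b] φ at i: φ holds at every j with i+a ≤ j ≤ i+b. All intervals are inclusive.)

Evaluate at each i in [0,3]:
  i=0: ✗ (fails at j=0)
  i=1: ✗ (fails at j=1)
  i=2: ✗ (fails at j=3)
  i=3: ✗ (fails at j=3)

none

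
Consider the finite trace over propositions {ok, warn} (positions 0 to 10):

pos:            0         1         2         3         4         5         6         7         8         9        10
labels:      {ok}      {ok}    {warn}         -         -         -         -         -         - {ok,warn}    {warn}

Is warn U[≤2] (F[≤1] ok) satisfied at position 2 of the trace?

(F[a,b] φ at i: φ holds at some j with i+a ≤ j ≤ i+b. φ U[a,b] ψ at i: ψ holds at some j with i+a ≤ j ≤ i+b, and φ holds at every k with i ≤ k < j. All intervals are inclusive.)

Need some j in [2,4] with F[≤1] ok, and warn at every k in [2,j-1].
  j=2: F[≤1] ok — fails (none in [2,3]).
  j=3: F[≤1] ok — fails (none in [3,4]).
  j=4: F[≤1] ok — fails (none in [4,5]).
No j in the window works → until fails.

No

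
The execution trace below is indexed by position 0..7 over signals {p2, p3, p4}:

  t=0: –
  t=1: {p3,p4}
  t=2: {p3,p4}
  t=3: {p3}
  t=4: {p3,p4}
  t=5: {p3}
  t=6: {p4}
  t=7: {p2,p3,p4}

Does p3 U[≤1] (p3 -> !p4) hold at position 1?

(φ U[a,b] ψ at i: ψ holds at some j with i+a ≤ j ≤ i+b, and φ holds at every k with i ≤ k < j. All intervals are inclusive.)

Need some j in [1,2] with (p3 -> !p4), and p3 at every k in [1,j-1].
  j=1: (p3 -> !p4) false.
  j=2: (p3 -> !p4) false.
No j in the window works → until fails.

False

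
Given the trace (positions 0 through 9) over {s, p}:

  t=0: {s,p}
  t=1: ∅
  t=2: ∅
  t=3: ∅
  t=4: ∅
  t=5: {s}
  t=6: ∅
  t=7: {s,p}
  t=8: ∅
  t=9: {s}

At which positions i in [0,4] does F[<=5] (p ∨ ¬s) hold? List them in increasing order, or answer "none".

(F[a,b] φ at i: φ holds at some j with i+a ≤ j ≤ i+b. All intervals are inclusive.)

0, 1, 2, 3, 4

Evaluate at each i in [0,4]:
  i=0: ✓ (witness j=0)
  i=1: ✓ (witness j=1)
  i=2: ✓ (witness j=2)
  i=3: ✓ (witness j=3)
  i=4: ✓ (witness j=4)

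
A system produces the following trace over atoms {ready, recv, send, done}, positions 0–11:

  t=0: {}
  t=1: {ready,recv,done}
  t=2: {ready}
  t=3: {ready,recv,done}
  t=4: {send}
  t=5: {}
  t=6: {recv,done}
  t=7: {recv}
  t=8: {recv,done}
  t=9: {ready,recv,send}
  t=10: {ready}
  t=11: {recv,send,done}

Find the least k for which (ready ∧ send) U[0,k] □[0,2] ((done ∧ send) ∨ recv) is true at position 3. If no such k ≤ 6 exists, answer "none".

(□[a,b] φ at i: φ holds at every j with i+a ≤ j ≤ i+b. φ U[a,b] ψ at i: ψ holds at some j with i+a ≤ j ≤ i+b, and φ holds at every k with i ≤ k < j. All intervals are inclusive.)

Need earliest j ≥ 3 with □[0,2] ((done ∧ send) ∨ recv), and (ready ∧ send) at every k in [3,j-1].
  j=3: rhs fails.
  j=4: rhs fails.
  j=5: rhs fails.
  j=6: rhs holds but lhs fails at k=3.
  j=7: rhs holds but lhs fails at k=3.
  j=8: rhs fails.
  j=9: rhs fails.
No witness within the range → none.

none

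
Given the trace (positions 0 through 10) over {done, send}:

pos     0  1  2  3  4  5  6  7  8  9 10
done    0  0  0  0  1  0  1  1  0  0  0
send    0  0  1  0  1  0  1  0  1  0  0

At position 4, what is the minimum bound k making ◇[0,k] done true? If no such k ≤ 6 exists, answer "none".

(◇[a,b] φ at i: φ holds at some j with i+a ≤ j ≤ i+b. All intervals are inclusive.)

Scan j = 4,5,… for done:
  j=4: holds
First hit at j=4, so smallest k = 4-4 = 0.

0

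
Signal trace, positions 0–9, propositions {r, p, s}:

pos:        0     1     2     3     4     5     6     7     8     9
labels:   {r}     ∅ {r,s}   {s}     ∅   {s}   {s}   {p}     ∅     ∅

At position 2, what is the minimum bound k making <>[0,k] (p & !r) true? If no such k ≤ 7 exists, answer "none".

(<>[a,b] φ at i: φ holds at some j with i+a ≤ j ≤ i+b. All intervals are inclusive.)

Scan j = 2,3,… for (p & !r):
  j=2: fails
  j=3: fails
  j=4: fails
  j=5: fails
  j=6: fails
  j=7: holds
First hit at j=7, so smallest k = 7-2 = 5.

5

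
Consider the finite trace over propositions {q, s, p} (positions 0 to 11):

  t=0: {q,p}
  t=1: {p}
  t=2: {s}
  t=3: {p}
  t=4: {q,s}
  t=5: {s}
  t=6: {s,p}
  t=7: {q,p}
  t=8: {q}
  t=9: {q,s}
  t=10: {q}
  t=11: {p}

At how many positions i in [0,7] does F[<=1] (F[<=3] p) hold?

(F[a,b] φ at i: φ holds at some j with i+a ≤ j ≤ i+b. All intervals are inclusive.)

Evaluate at each i in [0,7]:
  i=0: ✓ (witness j=0)
  i=1: ✓ (witness j=1)
  i=2: ✓ (witness j=2)
  i=3: ✓ (witness j=3)
  i=4: ✓ (witness j=4)
  i=5: ✓ (witness j=5)
  i=6: ✓ (witness j=6)
  i=7: ✓ (witness j=7)
Positions where it holds: {0, 1, 2, 3, 4, 5, 6, 7} → 8.

8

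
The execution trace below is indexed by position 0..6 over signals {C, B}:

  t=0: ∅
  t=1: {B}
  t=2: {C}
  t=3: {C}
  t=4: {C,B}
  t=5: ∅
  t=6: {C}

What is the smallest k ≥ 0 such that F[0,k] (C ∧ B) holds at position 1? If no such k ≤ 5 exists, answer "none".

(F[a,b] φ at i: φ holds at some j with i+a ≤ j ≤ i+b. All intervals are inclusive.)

3

Scan j = 1,2,… for (C ∧ B):
  j=1: fails
  j=2: fails
  j=3: fails
  j=4: holds
First hit at j=4, so smallest k = 4-1 = 3.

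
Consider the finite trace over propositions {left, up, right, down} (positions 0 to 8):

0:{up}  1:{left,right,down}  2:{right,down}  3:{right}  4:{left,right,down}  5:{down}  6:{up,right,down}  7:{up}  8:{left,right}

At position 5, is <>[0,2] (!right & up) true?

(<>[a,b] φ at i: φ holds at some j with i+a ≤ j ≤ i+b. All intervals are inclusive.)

Check (!right & up) at each j in [5,7]:
  j=5: false
  j=6: false
  j=7: true
Found at j=7 → formula holds.

Yes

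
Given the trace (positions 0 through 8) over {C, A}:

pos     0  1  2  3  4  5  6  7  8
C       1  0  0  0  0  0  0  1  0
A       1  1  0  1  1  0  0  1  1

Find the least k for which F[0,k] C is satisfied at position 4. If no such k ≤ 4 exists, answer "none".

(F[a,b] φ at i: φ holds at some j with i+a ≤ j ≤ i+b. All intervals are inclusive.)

3

Scan j = 4,5,… for C:
  j=4: fails
  j=5: fails
  j=6: fails
  j=7: holds
First hit at j=7, so smallest k = 7-4 = 3.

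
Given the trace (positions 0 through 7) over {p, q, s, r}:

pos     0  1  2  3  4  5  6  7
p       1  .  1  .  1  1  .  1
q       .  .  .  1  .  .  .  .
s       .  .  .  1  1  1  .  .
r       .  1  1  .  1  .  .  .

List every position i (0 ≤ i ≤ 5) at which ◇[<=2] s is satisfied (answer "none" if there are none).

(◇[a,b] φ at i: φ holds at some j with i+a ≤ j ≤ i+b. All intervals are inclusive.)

Evaluate at each i in [0,5]:
  i=0: ✗ (none in [0,2])
  i=1: ✓ (witness j=3)
  i=2: ✓ (witness j=3)
  i=3: ✓ (witness j=3)
  i=4: ✓ (witness j=4)
  i=5: ✓ (witness j=5)

1, 2, 3, 4, 5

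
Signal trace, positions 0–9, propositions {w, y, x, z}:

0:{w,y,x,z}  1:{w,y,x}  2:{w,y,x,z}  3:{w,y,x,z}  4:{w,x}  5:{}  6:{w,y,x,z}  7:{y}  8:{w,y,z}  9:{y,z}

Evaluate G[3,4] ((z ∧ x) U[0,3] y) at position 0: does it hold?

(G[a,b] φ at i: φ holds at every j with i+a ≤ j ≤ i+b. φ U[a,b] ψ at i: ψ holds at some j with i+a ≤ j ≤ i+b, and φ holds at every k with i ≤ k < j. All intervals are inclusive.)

Check ((z ∧ x) U[0,3] y) at every j in [3,4]:
  j=3: holds
  j=4: fails
Fails at j=4 → formula fails.

Does not hold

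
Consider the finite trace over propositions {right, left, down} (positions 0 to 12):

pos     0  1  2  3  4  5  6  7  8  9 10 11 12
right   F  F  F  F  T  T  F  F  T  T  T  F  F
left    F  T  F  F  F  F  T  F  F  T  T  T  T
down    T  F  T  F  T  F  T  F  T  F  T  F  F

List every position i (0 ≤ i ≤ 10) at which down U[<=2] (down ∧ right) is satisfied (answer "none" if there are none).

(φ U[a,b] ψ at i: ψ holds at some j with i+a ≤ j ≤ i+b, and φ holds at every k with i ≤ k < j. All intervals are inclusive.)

4, 8, 10

Evaluate at each i in [0,10]:
  i=0: ✗ (no rhs in [0,2])
  i=1: ✗ (no rhs in [1,3])
  i=2: ✗ (lhs fails at k=3 before rhs at j=4)
  i=3: ✗ (lhs fails at k=3 before rhs at j=4)
  i=4: ✓ (rhs at j=4)
  i=5: ✗ (no rhs in [5,7])
  i=6: ✗ (lhs fails at k=7 before rhs at j=8)
  i=7: ✗ (lhs fails at k=7 before rhs at j=8)
  i=8: ✓ (rhs at j=8)
  i=9: ✗ (lhs fails at k=9 before rhs at j=10)
  i=10: ✓ (rhs at j=10)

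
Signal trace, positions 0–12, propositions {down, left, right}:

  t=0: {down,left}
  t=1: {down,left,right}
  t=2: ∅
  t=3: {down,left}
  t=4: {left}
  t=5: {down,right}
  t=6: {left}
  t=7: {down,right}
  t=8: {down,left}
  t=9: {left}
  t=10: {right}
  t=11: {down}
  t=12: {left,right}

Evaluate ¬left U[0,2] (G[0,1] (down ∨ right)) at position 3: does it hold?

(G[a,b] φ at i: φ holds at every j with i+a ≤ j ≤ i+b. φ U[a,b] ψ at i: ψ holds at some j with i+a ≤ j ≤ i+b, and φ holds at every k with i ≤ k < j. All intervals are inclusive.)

Does not hold

Need some j in [3,5] with G[0,1] (down ∨ right), and ¬left at every k in [3,j-1].
  j=3: G[0,1] (down ∨ right) — fails at 4.
  j=4: G[0,1] (down ∨ right) — fails at 4.
  j=5: G[0,1] (down ∨ right) — fails at 6.
No j in the window works → until fails.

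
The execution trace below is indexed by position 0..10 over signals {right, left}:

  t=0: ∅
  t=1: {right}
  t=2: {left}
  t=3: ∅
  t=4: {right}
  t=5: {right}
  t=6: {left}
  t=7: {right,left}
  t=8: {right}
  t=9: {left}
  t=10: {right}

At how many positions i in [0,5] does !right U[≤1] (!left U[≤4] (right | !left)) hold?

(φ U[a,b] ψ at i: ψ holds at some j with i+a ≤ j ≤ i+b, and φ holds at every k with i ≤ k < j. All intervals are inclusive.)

6

Evaluate at each i in [0,5]:
  i=0: ✓ (rhs at j=0)
  i=1: ✓ (rhs at j=1)
  i=2: ✓ (rhs at j=3; lhs holds on [2,2])
  i=3: ✓ (rhs at j=3)
  i=4: ✓ (rhs at j=4)
  i=5: ✓ (rhs at j=5)
Positions where it holds: {0, 1, 2, 3, 4, 5} → 6.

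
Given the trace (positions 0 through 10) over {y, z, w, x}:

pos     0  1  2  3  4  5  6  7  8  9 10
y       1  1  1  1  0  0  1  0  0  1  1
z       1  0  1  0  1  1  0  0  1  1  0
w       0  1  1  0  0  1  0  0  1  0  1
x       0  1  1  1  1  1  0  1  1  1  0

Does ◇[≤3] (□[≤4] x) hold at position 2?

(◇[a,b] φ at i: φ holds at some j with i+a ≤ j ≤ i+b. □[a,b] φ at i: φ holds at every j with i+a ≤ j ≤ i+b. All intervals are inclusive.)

Check □[≤4] x at each j in [2,5]:
  j=2: fails at 6
  j=3: fails at 6
  j=4: fails at 6
  j=5: fails at 6
No position in the window satisfies it → formula fails.

False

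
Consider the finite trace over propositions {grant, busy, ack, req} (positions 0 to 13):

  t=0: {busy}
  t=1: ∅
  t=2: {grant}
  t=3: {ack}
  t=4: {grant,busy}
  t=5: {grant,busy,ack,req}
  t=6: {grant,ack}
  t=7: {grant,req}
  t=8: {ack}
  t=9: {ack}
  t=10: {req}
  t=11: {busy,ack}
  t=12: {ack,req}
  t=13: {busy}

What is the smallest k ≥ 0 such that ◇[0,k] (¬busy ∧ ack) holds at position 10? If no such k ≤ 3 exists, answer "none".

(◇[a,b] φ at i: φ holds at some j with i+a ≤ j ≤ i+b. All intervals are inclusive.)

Scan j = 10,11,… for (¬busy ∧ ack):
  j=10: fails
  j=11: fails
  j=12: holds
First hit at j=12, so smallest k = 12-10 = 2.

2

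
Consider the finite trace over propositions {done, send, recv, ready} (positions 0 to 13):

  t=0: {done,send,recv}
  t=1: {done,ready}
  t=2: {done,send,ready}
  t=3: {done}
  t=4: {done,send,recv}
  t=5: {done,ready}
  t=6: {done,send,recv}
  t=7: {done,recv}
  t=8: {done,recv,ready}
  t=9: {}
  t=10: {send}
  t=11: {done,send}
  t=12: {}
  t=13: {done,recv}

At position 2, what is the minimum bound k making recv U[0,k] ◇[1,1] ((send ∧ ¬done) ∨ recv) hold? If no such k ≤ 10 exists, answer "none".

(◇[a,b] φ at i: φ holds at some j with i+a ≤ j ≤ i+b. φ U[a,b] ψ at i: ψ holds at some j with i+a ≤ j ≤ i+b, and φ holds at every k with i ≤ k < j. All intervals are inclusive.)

Need earliest j ≥ 2 with ◇[1,1] ((send ∧ ¬done) ∨ recv), and recv at every k in [2,j-1].
  j=2: rhs fails.
  j=3: rhs holds but lhs fails at k=2.
  j=4: rhs fails.
  j=5: rhs holds but lhs fails at k=2.
  j=6: rhs holds but lhs fails at k=2.
  j=7: rhs holds but lhs fails at k=2.
  j=8: rhs fails.
  j=9: rhs holds but lhs fails at k=2.
  j=10: rhs fails.
  j=11: rhs fails.
  j=12: rhs holds but lhs fails at k=2.
No witness within the range → none.

none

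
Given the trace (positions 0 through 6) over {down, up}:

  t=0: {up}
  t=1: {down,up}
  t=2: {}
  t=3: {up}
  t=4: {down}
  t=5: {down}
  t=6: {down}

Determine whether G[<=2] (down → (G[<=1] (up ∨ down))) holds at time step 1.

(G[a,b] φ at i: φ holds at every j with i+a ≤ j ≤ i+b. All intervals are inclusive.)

Check (down → (G[<=1] (up ∨ down))) at every j in [1,3]:
  j=1: antecedent true; consequent fails at 2 → ✗
  j=2: antecedent false → ✓
  j=3: antecedent false → ✓
Fails at j=1 → formula fails.

Does not hold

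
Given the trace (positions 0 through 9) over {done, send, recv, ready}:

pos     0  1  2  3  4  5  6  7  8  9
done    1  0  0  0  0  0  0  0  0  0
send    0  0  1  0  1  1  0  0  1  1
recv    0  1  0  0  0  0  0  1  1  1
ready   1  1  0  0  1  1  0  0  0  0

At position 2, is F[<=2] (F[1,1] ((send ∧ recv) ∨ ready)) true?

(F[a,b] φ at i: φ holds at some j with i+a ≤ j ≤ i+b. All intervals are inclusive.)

True

Check F[1,1] ((send ∧ recv) ∨ ready) at each j in [2,4]:
  j=2: fails (none in [3,3])
  j=3: holds (witness at 4)
  j=4: holds (witness at 5)
Found at j=3 → formula holds.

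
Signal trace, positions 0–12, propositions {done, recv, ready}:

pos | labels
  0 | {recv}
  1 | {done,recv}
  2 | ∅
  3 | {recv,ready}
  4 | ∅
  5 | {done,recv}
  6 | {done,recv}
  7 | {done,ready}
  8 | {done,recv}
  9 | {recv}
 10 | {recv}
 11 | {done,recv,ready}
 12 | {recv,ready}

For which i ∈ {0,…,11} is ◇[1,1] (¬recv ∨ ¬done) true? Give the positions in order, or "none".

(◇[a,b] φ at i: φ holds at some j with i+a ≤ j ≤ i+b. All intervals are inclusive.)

Evaluate at each i in [0,11]:
  i=0: ✗ (none in [1,1])
  i=1: ✓ (witness j=2)
  i=2: ✓ (witness j=3)
  i=3: ✓ (witness j=4)
  i=4: ✗ (none in [5,5])
  i=5: ✗ (none in [6,6])
  i=6: ✓ (witness j=7)
  i=7: ✗ (none in [8,8])
  i=8: ✓ (witness j=9)
  i=9: ✓ (witness j=10)
  i=10: ✗ (none in [11,11])
  i=11: ✓ (witness j=12)

1, 2, 3, 6, 8, 9, 11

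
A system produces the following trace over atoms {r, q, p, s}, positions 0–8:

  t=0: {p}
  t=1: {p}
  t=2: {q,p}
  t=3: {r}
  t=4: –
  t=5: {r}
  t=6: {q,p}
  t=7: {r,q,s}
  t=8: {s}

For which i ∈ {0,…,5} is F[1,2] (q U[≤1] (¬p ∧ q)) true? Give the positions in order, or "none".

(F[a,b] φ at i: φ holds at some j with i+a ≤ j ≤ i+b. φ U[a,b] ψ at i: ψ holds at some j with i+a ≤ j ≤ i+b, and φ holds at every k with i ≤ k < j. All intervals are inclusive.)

Evaluate at each i in [0,5]:
  i=0: ✗ (none in [1,2])
  i=1: ✗ (none in [2,3])
  i=2: ✗ (none in [3,4])
  i=3: ✗ (none in [4,5])
  i=4: ✓ (witness j=6)
  i=5: ✓ (witness j=6)

4, 5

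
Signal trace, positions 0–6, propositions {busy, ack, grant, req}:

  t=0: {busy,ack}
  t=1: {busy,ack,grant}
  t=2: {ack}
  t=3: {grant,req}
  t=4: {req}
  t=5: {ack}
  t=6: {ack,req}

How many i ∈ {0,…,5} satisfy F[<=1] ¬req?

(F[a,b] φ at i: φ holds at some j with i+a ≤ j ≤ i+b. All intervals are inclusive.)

Evaluate at each i in [0,5]:
  i=0: ✓ (witness j=0)
  i=1: ✓ (witness j=1)
  i=2: ✓ (witness j=2)
  i=3: ✗ (none in [3,4])
  i=4: ✓ (witness j=5)
  i=5: ✓ (witness j=5)
Positions where it holds: {0, 1, 2, 4, 5} → 5.

5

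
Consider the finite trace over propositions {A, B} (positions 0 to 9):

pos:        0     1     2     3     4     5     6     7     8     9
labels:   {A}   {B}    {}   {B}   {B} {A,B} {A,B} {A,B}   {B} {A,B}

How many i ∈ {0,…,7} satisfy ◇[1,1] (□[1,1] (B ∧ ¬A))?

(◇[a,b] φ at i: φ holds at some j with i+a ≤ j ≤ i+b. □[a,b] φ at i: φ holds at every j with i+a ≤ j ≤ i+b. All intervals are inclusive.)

3

Evaluate at each i in [0,7]:
  i=0: ✗ (none in [1,1])
  i=1: ✓ (witness j=2)
  i=2: ✓ (witness j=3)
  i=3: ✗ (none in [4,4])
  i=4: ✗ (none in [5,5])
  i=5: ✗ (none in [6,6])
  i=6: ✓ (witness j=7)
  i=7: ✗ (none in [8,8])
Positions where it holds: {1, 2, 6} → 3.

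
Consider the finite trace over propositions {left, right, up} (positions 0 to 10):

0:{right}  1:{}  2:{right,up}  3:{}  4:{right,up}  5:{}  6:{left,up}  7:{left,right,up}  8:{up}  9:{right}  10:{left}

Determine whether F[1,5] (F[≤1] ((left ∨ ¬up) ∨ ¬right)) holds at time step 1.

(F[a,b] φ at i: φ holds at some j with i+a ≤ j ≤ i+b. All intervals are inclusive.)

Yes

Check F[≤1] ((left ∨ ¬up) ∨ ¬right) at each j in [2,6]:
  j=2: holds (witness at 3)
  j=3: holds (witness at 3)
  j=4: holds (witness at 5)
  j=5: holds (witness at 5)
  j=6: holds (witness at 6)
Found at j=2 → formula holds.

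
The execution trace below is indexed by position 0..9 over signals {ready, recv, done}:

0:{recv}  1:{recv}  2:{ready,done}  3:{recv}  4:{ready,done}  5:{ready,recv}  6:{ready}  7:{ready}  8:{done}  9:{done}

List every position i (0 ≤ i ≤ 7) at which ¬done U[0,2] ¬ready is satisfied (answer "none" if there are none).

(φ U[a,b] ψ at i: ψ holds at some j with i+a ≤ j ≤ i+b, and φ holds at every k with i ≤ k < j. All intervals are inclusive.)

0, 1, 3, 6, 7

Evaluate at each i in [0,7]:
  i=0: ✓ (rhs at j=0)
  i=1: ✓ (rhs at j=1)
  i=2: ✗ (lhs fails at k=2 before rhs at j=3)
  i=3: ✓ (rhs at j=3)
  i=4: ✗ (no rhs in [4,6])
  i=5: ✗ (no rhs in [5,7])
  i=6: ✓ (rhs at j=8; lhs holds on [6,7])
  i=7: ✓ (rhs at j=8; lhs holds on [7,7])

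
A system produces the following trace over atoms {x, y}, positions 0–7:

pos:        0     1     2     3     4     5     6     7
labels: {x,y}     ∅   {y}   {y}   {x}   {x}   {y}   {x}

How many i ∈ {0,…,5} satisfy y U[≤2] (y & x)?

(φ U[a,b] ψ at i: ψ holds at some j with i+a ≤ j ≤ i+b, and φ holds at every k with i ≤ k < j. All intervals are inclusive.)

Evaluate at each i in [0,5]:
  i=0: ✓ (rhs at j=0)
  i=1: ✗ (no rhs in [1,3])
  i=2: ✗ (no rhs in [2,4])
  i=3: ✗ (no rhs in [3,5])
  i=4: ✗ (no rhs in [4,6])
  i=5: ✗ (no rhs in [5,7])
Positions where it holds: {0} → 1.

1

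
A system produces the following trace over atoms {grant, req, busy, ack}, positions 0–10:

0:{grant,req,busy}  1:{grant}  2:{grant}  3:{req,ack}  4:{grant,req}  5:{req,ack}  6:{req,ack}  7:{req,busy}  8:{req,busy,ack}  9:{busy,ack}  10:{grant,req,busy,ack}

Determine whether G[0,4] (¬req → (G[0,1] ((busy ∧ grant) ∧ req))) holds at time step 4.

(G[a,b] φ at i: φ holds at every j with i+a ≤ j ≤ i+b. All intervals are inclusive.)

Holds

Check (¬req → (G[0,1] ((busy ∧ grant) ∧ req))) at every j in [4,8]:
  j=4: antecedent false → ✓
  j=5: antecedent false → ✓
  j=6: antecedent false → ✓
  j=7: antecedent false → ✓
  j=8: antecedent false → ✓
All positions satisfy it → formula holds.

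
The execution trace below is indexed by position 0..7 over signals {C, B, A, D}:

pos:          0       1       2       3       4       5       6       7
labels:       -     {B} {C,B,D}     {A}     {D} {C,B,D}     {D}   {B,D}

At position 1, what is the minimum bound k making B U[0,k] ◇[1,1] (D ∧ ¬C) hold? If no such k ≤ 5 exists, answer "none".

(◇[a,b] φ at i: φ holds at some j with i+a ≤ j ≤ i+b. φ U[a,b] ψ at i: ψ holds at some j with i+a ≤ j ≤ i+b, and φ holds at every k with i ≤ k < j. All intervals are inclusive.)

2

Need earliest j ≥ 1 with ◇[1,1] (D ∧ ¬C), and B at every k in [1,j-1].
  j=1: rhs fails.
  j=2: rhs fails.
  j=3: rhs holds; lhs holds on [1,2]. k = 2.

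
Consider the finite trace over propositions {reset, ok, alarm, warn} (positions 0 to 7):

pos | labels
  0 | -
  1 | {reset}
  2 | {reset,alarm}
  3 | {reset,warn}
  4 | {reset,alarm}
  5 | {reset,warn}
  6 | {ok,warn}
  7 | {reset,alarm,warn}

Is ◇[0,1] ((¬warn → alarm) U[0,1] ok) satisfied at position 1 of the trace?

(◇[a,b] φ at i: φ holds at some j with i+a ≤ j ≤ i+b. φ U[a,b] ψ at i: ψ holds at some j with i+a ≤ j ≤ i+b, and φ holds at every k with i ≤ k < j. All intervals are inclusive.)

No

Check ((¬warn → alarm) U[0,1] ok) at each j in [1,2]:
  j=1: fails
  j=2: fails
No position in the window satisfies it → formula fails.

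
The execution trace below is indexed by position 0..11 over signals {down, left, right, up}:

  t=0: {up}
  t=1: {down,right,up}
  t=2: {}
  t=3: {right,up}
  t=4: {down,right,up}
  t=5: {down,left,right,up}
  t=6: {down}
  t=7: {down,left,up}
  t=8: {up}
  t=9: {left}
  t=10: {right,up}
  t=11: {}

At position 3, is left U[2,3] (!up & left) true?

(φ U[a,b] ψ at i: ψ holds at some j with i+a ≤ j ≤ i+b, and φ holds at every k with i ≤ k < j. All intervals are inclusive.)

Need some j in [5,6] with (!up & left), and left at every k in [3,j-1].
  j=5: (!up & left) false.
  j=6: (!up & left) false.
No j in the window works → until fails.

False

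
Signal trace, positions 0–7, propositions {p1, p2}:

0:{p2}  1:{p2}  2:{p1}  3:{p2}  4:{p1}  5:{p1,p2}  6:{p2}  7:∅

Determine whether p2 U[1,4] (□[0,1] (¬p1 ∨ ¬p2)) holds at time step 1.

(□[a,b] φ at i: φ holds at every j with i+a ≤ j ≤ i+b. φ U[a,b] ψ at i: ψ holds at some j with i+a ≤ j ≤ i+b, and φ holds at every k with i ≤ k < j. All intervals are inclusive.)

Holds

Need some j in [2,5] with □[0,1] (¬p1 ∨ ¬p2), and p2 at every k in [1,j-1].
  j=2: □[0,1] (¬p1 ∨ ¬p2) holds; p2 holds at every k in [1,1] → satisfied.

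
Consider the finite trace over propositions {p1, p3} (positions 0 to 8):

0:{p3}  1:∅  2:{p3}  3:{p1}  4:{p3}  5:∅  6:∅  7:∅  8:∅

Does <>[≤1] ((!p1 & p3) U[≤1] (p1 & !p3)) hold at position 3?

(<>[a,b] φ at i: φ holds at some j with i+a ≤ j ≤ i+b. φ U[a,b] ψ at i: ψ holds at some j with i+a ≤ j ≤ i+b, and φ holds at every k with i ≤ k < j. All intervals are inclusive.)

Check ((!p1 & p3) U[≤1] (p1 & !p3)) at each j in [3,4]:
  j=3: holds
  j=4: fails
Found at j=3 → formula holds.

True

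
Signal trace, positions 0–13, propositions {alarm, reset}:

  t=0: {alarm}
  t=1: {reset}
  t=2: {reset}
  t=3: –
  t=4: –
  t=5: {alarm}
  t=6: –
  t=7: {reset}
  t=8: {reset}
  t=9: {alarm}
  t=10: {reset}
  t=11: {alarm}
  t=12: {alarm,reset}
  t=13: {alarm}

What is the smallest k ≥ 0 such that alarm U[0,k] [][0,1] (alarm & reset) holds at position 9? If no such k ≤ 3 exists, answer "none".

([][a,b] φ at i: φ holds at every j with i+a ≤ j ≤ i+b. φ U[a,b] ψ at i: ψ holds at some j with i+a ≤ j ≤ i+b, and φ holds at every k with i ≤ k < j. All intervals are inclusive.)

none

Need earliest j ≥ 9 with [][0,1] (alarm & reset), and alarm at every k in [9,j-1].
  j=9: rhs fails.
  j=10: rhs fails.
  j=11: rhs fails.
  j=12: rhs fails.
No witness within the range → none.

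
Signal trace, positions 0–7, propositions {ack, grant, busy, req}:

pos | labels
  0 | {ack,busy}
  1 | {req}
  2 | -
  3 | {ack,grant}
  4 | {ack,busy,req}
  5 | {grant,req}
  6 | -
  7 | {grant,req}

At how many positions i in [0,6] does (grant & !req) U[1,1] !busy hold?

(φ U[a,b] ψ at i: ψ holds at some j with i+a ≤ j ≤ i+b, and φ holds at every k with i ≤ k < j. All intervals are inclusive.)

Evaluate at each i in [0,6]:
  i=0: ✗ (lhs fails at k=0 before rhs at j=1)
  i=1: ✗ (lhs fails at k=1 before rhs at j=2)
  i=2: ✗ (lhs fails at k=2 before rhs at j=3)
  i=3: ✗ (no rhs in [4,4])
  i=4: ✗ (lhs fails at k=4 before rhs at j=5)
  i=5: ✗ (lhs fails at k=5 before rhs at j=6)
  i=6: ✗ (lhs fails at k=6 before rhs at j=7)
Positions where it holds: {} → 0.

0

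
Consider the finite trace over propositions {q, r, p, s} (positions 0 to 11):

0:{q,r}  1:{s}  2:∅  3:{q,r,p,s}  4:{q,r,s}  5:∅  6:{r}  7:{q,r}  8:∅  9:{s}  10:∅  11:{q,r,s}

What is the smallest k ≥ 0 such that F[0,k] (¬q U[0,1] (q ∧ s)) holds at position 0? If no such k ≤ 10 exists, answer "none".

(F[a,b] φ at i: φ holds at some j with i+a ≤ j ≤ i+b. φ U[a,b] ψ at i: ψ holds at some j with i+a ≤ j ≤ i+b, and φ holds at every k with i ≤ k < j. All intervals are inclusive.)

2

Scan j = 0,1,… for (¬q U[0,1] (q ∧ s)):
  j=0: fails
  j=1: fails
  j=2: holds
First hit at j=2, so smallest k = 2-0 = 2.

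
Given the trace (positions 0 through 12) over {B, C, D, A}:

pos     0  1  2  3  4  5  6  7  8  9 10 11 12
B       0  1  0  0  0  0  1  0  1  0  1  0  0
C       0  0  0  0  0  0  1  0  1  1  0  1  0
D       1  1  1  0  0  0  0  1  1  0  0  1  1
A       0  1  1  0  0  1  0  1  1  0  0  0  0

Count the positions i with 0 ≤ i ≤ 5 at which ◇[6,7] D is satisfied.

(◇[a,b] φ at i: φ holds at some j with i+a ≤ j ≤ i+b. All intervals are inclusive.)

5

Evaluate at each i in [0,5]:
  i=0: ✓ (witness j=7)
  i=1: ✓ (witness j=7)
  i=2: ✓ (witness j=8)
  i=3: ✗ (none in [9,10])
  i=4: ✓ (witness j=11)
  i=5: ✓ (witness j=11)
Positions where it holds: {0, 1, 2, 4, 5} → 5.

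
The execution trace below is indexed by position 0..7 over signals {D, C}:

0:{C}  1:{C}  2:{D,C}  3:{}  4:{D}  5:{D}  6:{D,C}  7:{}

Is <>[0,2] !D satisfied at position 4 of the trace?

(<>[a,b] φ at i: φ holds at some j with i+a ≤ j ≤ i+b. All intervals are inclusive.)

Check !D at each j in [4,6]:
  j=4: false
  j=5: false
  j=6: false
No position in the window satisfies it → formula fails.

No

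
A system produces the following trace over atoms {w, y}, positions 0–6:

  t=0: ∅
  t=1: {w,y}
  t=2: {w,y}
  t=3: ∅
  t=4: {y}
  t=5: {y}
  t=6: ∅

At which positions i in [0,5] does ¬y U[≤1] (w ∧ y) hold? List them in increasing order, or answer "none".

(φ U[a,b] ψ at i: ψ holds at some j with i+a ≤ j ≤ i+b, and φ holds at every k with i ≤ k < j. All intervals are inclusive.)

Evaluate at each i in [0,5]:
  i=0: ✓ (rhs at j=1; lhs holds on [0,0])
  i=1: ✓ (rhs at j=1)
  i=2: ✓ (rhs at j=2)
  i=3: ✗ (no rhs in [3,4])
  i=4: ✗ (no rhs in [4,5])
  i=5: ✗ (no rhs in [5,6])

0, 1, 2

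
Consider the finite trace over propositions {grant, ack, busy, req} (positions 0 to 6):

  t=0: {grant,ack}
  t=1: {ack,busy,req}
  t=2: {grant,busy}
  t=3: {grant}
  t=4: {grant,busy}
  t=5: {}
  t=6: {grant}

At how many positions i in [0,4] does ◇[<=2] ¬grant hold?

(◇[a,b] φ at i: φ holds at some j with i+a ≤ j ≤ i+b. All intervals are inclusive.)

4

Evaluate at each i in [0,4]:
  i=0: ✓ (witness j=1)
  i=1: ✓ (witness j=1)
  i=2: ✗ (none in [2,4])
  i=3: ✓ (witness j=5)
  i=4: ✓ (witness j=5)
Positions where it holds: {0, 1, 3, 4} → 4.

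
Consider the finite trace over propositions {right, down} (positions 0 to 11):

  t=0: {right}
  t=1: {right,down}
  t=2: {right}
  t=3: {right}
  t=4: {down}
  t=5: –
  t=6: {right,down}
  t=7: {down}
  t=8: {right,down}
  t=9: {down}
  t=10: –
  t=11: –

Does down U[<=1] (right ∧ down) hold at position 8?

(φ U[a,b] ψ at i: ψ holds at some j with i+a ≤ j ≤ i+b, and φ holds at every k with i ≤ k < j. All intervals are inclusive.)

Need some j in [8,9] with (right ∧ down), and down at every k in [8,j-1].
  j=8: (right ∧ down) holds; no prefix to check → satisfied.

Holds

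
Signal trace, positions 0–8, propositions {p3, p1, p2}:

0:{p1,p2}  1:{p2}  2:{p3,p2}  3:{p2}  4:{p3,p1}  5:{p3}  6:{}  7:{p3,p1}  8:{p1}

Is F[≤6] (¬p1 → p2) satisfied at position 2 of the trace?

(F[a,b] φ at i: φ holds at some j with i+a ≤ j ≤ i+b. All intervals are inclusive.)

Check (¬p1 → p2) at each j in [2,8]:
  j=2: true
  j=3: true
  j=4: true
  j=5: false
  j=6: false
  j=7: true
  j=8: true
Found at j=2 → formula holds.

Yes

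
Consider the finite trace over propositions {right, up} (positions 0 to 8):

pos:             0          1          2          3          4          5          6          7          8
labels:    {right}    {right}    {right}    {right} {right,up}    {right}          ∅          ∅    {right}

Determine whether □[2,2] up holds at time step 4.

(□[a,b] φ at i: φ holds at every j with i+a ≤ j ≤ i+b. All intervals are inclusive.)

Check up at every j in [6,6]:
  j=6: false
Fails at j=6 → formula fails.

False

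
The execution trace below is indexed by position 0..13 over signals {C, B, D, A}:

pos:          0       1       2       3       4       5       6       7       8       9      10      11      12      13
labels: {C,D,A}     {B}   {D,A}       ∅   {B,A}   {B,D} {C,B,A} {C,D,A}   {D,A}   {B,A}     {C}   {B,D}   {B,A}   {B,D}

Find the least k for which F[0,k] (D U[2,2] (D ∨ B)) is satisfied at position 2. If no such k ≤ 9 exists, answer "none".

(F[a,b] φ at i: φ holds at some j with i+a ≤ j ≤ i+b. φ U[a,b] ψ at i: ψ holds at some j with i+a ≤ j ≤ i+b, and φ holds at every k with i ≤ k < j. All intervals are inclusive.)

5

Scan j = 2,3,… for (D U[2,2] (D ∨ B)):
  j=2: fails
  j=3: fails
  j=4: fails
  j=5: fails
  j=6: fails
  j=7: holds
First hit at j=7, so smallest k = 7-2 = 5.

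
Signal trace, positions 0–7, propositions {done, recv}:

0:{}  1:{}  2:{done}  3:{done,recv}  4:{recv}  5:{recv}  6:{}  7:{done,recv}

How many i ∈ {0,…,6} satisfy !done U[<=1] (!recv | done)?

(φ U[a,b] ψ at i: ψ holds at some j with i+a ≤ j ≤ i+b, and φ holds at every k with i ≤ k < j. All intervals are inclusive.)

6

Evaluate at each i in [0,6]:
  i=0: ✓ (rhs at j=0)
  i=1: ✓ (rhs at j=1)
  i=2: ✓ (rhs at j=2)
  i=3: ✓ (rhs at j=3)
  i=4: ✗ (no rhs in [4,5])
  i=5: ✓ (rhs at j=6; lhs holds on [5,5])
  i=6: ✓ (rhs at j=6)
Positions where it holds: {0, 1, 2, 3, 5, 6} → 6.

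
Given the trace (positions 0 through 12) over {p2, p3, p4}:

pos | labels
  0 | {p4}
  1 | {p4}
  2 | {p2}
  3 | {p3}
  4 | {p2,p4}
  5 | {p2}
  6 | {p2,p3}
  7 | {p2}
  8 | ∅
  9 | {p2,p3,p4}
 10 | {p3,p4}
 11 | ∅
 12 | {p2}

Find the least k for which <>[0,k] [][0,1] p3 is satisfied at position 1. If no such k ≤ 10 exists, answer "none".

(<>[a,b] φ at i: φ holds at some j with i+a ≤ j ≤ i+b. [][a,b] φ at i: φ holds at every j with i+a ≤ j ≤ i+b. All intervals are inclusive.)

8

Scan j = 1,2,… for [][0,1] p3:
  j=1: fails
  j=2: fails
  j=3: fails
  j=4: fails
  j=5: fails
  j=6: fails
  j=7: fails
  j=8: fails
  j=9: holds
First hit at j=9, so smallest k = 9-1 = 8.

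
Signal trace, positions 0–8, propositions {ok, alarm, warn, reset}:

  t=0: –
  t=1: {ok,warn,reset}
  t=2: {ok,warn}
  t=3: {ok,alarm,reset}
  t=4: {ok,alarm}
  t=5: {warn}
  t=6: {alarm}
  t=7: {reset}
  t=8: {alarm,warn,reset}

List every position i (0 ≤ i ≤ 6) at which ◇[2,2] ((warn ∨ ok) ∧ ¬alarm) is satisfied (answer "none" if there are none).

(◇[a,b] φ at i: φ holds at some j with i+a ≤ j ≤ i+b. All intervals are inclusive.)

0, 3

Evaluate at each i in [0,6]:
  i=0: ✓ (witness j=2)
  i=1: ✗ (none in [3,3])
  i=2: ✗ (none in [4,4])
  i=3: ✓ (witness j=5)
  i=4: ✗ (none in [6,6])
  i=5: ✗ (none in [7,7])
  i=6: ✗ (none in [8,8])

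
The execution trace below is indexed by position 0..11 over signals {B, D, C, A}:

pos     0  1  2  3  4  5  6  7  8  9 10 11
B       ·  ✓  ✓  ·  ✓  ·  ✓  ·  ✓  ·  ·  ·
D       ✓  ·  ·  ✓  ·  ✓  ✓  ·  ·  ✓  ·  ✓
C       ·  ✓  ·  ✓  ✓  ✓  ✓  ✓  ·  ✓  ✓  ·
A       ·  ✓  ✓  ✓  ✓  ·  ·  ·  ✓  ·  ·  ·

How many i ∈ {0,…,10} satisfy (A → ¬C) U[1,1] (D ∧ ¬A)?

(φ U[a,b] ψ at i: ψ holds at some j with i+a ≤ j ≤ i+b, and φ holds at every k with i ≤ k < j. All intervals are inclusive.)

3

Evaluate at each i in [0,10]:
  i=0: ✗ (no rhs in [1,1])
  i=1: ✗ (no rhs in [2,2])
  i=2: ✗ (no rhs in [3,3])
  i=3: ✗ (no rhs in [4,4])
  i=4: ✗ (lhs fails at k=4 before rhs at j=5)
  i=5: ✓ (rhs at j=6; lhs holds on [5,5])
  i=6: ✗ (no rhs in [7,7])
  i=7: ✗ (no rhs in [8,8])
  i=8: ✓ (rhs at j=9; lhs holds on [8,8])
  i=9: ✗ (no rhs in [10,10])
  i=10: ✓ (rhs at j=11; lhs holds on [10,10])
Positions where it holds: {5, 8, 10} → 3.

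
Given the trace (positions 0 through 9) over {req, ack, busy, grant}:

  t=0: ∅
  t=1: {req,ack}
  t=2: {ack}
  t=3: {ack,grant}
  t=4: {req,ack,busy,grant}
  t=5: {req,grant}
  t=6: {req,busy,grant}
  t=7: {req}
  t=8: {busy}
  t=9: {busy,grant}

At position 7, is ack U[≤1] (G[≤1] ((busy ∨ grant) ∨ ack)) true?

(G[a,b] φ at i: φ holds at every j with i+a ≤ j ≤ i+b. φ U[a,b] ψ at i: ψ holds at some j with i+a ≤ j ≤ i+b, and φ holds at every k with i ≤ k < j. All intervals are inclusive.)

False

Need some j in [7,8] with G[≤1] ((busy ∨ grant) ∨ ack), and ack at every k in [7,j-1].
  j=7: G[≤1] ((busy ∨ grant) ∨ ack) — fails at 7.
  j=8: G[≤1] ((busy ∨ grant) ∨ ack) holds, but ack fails at k=7 → not this j.
No j in the window works → until fails.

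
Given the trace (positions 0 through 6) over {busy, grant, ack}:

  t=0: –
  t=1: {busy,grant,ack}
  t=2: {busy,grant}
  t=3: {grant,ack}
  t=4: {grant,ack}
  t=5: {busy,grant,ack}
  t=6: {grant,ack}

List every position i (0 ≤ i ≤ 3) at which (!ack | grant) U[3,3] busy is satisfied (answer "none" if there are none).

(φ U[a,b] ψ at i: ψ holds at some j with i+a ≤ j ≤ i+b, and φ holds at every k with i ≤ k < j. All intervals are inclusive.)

Evaluate at each i in [0,3]:
  i=0: ✗ (no rhs in [3,3])
  i=1: ✗ (no rhs in [4,4])
  i=2: ✓ (rhs at j=5; lhs holds on [2,4])
  i=3: ✗ (no rhs in [6,6])

2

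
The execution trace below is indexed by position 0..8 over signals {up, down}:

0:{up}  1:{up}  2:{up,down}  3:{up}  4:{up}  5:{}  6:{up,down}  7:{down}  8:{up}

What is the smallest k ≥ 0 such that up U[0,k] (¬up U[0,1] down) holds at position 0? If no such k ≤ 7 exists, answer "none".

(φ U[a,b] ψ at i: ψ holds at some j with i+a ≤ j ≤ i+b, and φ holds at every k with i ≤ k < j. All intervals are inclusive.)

2

Need earliest j ≥ 0 with (¬up U[0,1] down), and up at every k in [0,j-1].
  j=0: rhs fails.
  j=1: rhs fails.
  j=2: rhs holds; lhs holds on [0,1]. k = 2.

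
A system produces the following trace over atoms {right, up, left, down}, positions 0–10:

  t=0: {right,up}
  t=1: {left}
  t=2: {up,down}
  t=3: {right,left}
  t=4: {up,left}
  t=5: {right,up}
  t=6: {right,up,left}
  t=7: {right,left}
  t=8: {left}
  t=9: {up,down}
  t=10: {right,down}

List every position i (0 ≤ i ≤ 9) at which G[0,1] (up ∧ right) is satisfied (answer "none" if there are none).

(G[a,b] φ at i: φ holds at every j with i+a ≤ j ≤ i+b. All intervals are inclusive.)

5

Evaluate at each i in [0,9]:
  i=0: ✗ (fails at j=1)
  i=1: ✗ (fails at j=1)
  i=2: ✗ (fails at j=2)
  i=3: ✗ (fails at j=3)
  i=4: ✗ (fails at j=4)
  i=5: ✓ (all of [5,6])
  i=6: ✗ (fails at j=7)
  i=7: ✗ (fails at j=7)
  i=8: ✗ (fails at j=8)
  i=9: ✗ (fails at j=9)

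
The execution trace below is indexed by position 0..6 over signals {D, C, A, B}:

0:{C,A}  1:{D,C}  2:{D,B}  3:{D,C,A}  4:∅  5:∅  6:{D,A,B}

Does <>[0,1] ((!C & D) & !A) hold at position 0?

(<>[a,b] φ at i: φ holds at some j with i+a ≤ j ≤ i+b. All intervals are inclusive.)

Check ((!C & D) & !A) at each j in [0,1]:
  j=0: false
  j=1: false
No position in the window satisfies it → formula fails.

No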